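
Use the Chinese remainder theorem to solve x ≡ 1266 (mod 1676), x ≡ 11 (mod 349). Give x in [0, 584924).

150430

Write x = 1266 + 1676·k. Then 1676·k ≡ 11 − 1266 ≡ 141 (mod 349).
Need 1676⁻¹ mod 349. Extended Euclid on (349, 280):
349 = 1*280 + 69
280 = 4*69 + 4
69 = 17*4 + 1
4 = 4*1 + 0
Back-substitute:
1 = 69 − 17·4
1 = −17·280 + 69·69
1 = 69·349 − 86·280
1676⁻¹ ≡ 263 (mod 349), so k ≡ 263·141 ≡ 89 (mod 349).
x = 1266 + 1676·89 = 150430.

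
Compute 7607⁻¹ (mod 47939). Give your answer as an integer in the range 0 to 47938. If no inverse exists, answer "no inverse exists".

36356

Run Euclid on (47939, 7607):
47939 = 6*7607 + 2297
7607 = 3*2297 + 716
2297 = 3*716 + 149
716 = 4*149 + 120
149 = 1*120 + 29
120 = 4*29 + 4
29 = 7*4 + 1
4 = 4*1 + 0
Since gcd(7607, 47939) = 1, back-substitute to write 1 as a combination:
1 = 29 − 7·4
1 = −7·120 + 29·29
1 = 29·149 − 36·120
1 = −36·716 + 173·149
1 = 173·2297 − 555·716
1 = −555·7607 + 1838·2297
1 = 1838·47939 − 11583·7607
Thus 7607·(-11583) ≡ 1 (mod 47939); reducing, -11583 mod 47939 = 36356.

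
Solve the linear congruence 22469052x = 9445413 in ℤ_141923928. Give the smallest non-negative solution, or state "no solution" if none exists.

no solution

gcd(22469052, 141923928):
141923928 = 6*22469052 + 7109616
22469052 = 3*7109616 + 1140204
7109616 = 6*1140204 + 268392
1140204 = 4*268392 + 66636
268392 = 4*66636 + 1848
66636 = 36*1848 + 108
1848 = 17*108 + 12
108 = 9*12 + 0
gcd = 12, but 12 ∤ 9445413, so the congruence has no solution.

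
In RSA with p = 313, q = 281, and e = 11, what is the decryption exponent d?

47651

φ(n) = (p−1)(q−1) = 312·280 = 87360.
Need d with 11·d ≡ 1 (mod 87360). Apply the extended Euclidean algorithm:
87360 = 7941·11 + 9
11 = 1·9 + 2
9 = 4·2 + 1
2 = 2·1 + 0
Back-substitute:
1 = 9 − 4·2
1 = −4·11 + 5·9
1 = 5·87360 − 39709·11
So 11·(-39709) ≡ 1 (mod 87360), hence d ≡ -39709 ≡ 47651 (mod 87360).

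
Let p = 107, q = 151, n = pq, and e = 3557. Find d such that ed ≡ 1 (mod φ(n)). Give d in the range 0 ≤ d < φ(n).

φ(n) = (p−1)(q−1) = 106·150 = 15900.
Need d with 3557·d ≡ 1 (mod 15900). Apply the extended Euclidean algorithm:
15900 = 4·3557 + 1672
3557 = 2·1672 + 213
1672 = 7·213 + 181
213 = 1·181 + 32
181 = 5·32 + 21
32 = 1·21 + 11
21 = 1·11 + 10
11 = 1·10 + 1
10 = 10·1 + 0
Back-substitute:
1 = 11 − 10
1 = −21 + 2·11
1 = 2·32 − 3·21
1 = −3·181 + 17·32
1 = 17·213 − 20·181
1 = −20·1672 + 157·213
1 = 157·3557 − 334·1672
1 = −334·15900 + 1493·3557
So 3557·1493 ≡ 1 (mod 15900), hence d = 1493.

1493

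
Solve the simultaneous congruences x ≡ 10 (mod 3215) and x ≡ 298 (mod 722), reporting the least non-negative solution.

109320

Write x = 10 + 3215·k. Then 3215·k ≡ 298 − 10 ≡ 288 (mod 722).
Need 3215⁻¹ mod 722. Extended Euclid on (722, 327):
722 = 2×327 + 68
327 = 4×68 + 55
68 = 1×55 + 13
55 = 4×13 + 3
13 = 4×3 + 1
3 = 3×1 + 0
Back-substitute:
1 = 13 − 4·3
1 = −4·55 + 17·13
1 = 17·68 − 21·55
1 = −21·327 + 101·68
1 = 101·722 − 223·327
3215⁻¹ ≡ 499 (mod 722), so k ≡ 499·288 ≡ 34 (mod 722).
x = 10 + 3215·34 = 109320.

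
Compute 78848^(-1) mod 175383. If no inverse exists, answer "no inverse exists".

Extended Euclidean algorithm:
175383 = 2·78848 + 17687
78848 = 4·17687 + 8100
17687 = 2·8100 + 1487
8100 = 5·1487 + 665
1487 = 2·665 + 157
665 = 4·157 + 37
157 = 4·37 + 9
37 = 4·9 + 1
9 = 9·1 + 0
The gcd is 1. Working backward:
1 = 37 − 4·9
1 = −4·157 + 17·37
1 = 17·665 − 72·157
1 = −72·1487 + 161·665
1 = 161·8100 − 877·1487
1 = −877·17687 + 1915·8100
1 = 1915·78848 − 8537·17687
1 = −8537·175383 + 18989·78848
So 78848·18989 ≡ 1 (mod 175383).

18989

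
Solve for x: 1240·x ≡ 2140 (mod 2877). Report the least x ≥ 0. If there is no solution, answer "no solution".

First find gcd(1240, 2877):
2877 = 2×1240 + 397
1240 = 3×397 + 49
397 = 8×49 + 5
49 = 9×5 + 4
5 = 1×4 + 1
4 = 4×1 + 0
gcd = 1, so a unique solution mod 2877 exists.
Back-substitute for the Bézout coefficients:
1 = 5 − 4
1 = −49 + 10·5
1 = 10·397 − 81·49
1 = −81·1240 + 253·397
1 = 253·2877 − 587·1240
So 1240·(-587) ≡ 1 (mod 2877), giving 1240⁻¹ ≡ 2290.
x ≡ 1240⁻¹·2140 ≡ 2290·2140 ≡ 1069 (mod 2877).

1069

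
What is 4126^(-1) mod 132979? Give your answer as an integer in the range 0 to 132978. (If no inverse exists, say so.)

Extended Euclidean algorithm:
132979 = 32*4126 + 947
4126 = 4*947 + 338
947 = 2*338 + 271
338 = 1*271 + 67
271 = 4*67 + 3
67 = 22*3 + 1
3 = 3*1 + 0
gcd = 1, so the inverse exists. Back-substitute:
1 = 67 − 22·3
1 = −22·271 + 89·67
1 = 89·338 − 111·271
1 = −111·947 + 311·338
1 = 311·4126 − 1355·947
1 = −1355·132979 + 43671·4126
So 4126·43671 ≡ 1 (mod 132979).

43671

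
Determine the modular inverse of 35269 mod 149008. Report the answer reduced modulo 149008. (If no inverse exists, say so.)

36989

Run Euclid on (149008, 35269):
149008 = 4·35269 + 7932
35269 = 4·7932 + 3541
7932 = 2·3541 + 850
3541 = 4·850 + 141
850 = 6·141 + 4
141 = 35·4 + 1
4 = 4·1 + 0
The gcd is 1. Working backward:
1 = 141 − 35·4
1 = −35·850 + 211·141
1 = 211·3541 − 879·850
1 = −879·7932 + 1969·3541
1 = 1969·35269 − 8755·7932
1 = −8755·149008 + 36989·35269
So 35269·36989 ≡ 1 (mod 149008).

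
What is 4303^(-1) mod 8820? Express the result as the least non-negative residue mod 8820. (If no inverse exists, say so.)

4987

Apply the Euclidean algorithm to 8820 and 4303:
8820 = 2*4303 + 214
4303 = 20*214 + 23
214 = 9*23 + 7
23 = 3*7 + 2
7 = 3*2 + 1
2 = 2*1 + 0
Since gcd(4303, 8820) = 1, back-substitute to write 1 as a combination:
1 = 7 − 3·2
1 = −3·23 + 10·7
1 = 10·214 − 93·23
1 = −93·4303 + 1870·214
1 = 1870·8820 − 3833·4303
Hence 4303⁻¹ ≡ -3833 ≡ 4987 (mod 8820).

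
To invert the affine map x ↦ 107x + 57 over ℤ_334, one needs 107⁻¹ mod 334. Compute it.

Extended Euclidean algorithm:
334 = 3·107 + 13
107 = 8·13 + 3
13 = 4·3 + 1
3 = 3·1 + 0
gcd = 1, so the inverse exists. Back-substitute:
1 = 13 − 4·3
1 = −4·107 + 33·13
1 = 33·334 − 103·107
So 107·(-103) ≡ 1 (mod 334), and -103 ≡ 231 (mod 334).

231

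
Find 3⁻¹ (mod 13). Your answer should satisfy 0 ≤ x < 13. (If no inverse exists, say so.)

9

gcd(13, 3) by repeated division:
13 = 4×3 + 1
3 = 3×1 + 0
The gcd is 1. Working backward:
1 = 13 − 4·3
Thus 3·(-4) ≡ 1 (mod 13); reducing, -4 mod 13 = 9.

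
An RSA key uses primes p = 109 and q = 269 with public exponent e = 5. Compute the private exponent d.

5789

φ(n) = (p−1)(q−1) = 108·268 = 28944.
Need d with 5·d ≡ 1 (mod 28944). Apply the extended Euclidean algorithm:
28944 = 5788*5 + 4
5 = 1*4 + 1
4 = 4*1 + 0
Back-substitute:
1 = 5 − 4
1 = −28944 + 5789·5
So 5·5789 ≡ 1 (mod 28944), hence d = 5789.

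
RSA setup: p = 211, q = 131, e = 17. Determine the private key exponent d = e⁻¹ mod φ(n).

14453

φ(n) = (p−1)(q−1) = 210·130 = 27300.
Need d with 17·d ≡ 1 (mod 27300). Apply the extended Euclidean algorithm:
27300 = 1605×17 + 15
17 = 1×15 + 2
15 = 7×2 + 1
2 = 2×1 + 0
Back-substitute:
1 = 15 − 7·2
1 = −7·17 + 8·15
1 = 8·27300 − 12847·17
So 17·(-12847) ≡ 1 (mod 27300), hence d ≡ -12847 ≡ 14453 (mod 27300).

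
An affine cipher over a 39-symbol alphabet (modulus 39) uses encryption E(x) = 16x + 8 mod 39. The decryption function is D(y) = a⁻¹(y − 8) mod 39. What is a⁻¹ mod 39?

22

Extended Euclidean algorithm:
39 = 2·16 + 7
16 = 2·7 + 2
7 = 3·2 + 1
2 = 2·1 + 0
gcd = 1, so the inverse exists. Back-substitute:
1 = 7 − 3·2
1 = −3·16 + 7·7
1 = 7·39 − 17·16
So 16·(-17) ≡ 1 (mod 39), and -17 ≡ 22 (mod 39).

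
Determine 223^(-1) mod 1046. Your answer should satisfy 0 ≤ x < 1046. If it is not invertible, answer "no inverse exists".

849

Extended Euclidean algorithm:
1046 = 4*223 + 154
223 = 1*154 + 69
154 = 2*69 + 16
69 = 4*16 + 5
16 = 3*5 + 1
5 = 5*1 + 0
Since gcd(223, 1046) = 1, back-substitute to write 1 as a combination:
1 = 16 − 3·5
1 = −3·69 + 13·16
1 = 13·154 − 29·69
1 = −29·223 + 42·154
1 = 42·1046 − 197·223
Thus 223·(-197) ≡ 1 (mod 1046); reducing, -197 mod 1046 = 849.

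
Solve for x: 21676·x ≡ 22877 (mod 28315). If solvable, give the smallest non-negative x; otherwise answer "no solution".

First find gcd(21676, 28315):
28315 = 1*21676 + 6639
21676 = 3*6639 + 1759
6639 = 3*1759 + 1362
1759 = 1*1362 + 397
1362 = 3*397 + 171
397 = 2*171 + 55
171 = 3*55 + 6
55 = 9*6 + 1
6 = 6*1 + 0
gcd = 1, so a unique solution mod 28315 exists.
Back-substitute for the Bézout coefficients:
1 = 55 − 9·6
1 = −9·171 + 28·55
1 = 28·397 − 65·171
1 = −65·1362 + 223·397
1 = 223·1759 − 288·1362
1 = −288·6639 + 1087·1759
1 = 1087·21676 − 3549·6639
1 = −3549·28315 + 4636·21676
So 21676·(4636) ≡ 1 (mod 28315), giving 21676⁻¹ ≡ 4636.
x ≡ 21676⁻¹·22877 ≡ 4636·22877 ≡ 18097 (mod 28315).

18097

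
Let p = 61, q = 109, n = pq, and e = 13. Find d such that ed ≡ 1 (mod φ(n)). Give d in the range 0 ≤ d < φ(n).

φ(n) = (p−1)(q−1) = 60·108 = 6480.
Need d with 13·d ≡ 1 (mod 6480). Apply the extended Euclidean algorithm:
6480 = 498·13 + 6
13 = 2·6 + 1
6 = 6·1 + 0
Back-substitute:
1 = 13 − 2·6
1 = −2·6480 + 997·13
So 13·997 ≡ 1 (mod 6480), hence d = 997.

997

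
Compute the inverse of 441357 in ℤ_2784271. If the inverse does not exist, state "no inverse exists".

no inverse exists

Euclidean algorithm on 2784271, 441357:
2784271 = 6*441357 + 136129
441357 = 3*136129 + 32970
136129 = 4*32970 + 4249
32970 = 7*4249 + 3227
4249 = 1*3227 + 1022
3227 = 3*1022 + 161
1022 = 6*161 + 56
161 = 2*56 + 49
56 = 1*49 + 7
49 = 7*7 + 0
The gcd is 7, not 1, hence no inverse exists.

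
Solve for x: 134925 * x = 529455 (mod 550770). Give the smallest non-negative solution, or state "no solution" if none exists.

First find gcd(134925, 550770):
550770 = 4×134925 + 11070
134925 = 12×11070 + 2085
11070 = 5×2085 + 645
2085 = 3×645 + 150
645 = 4×150 + 45
150 = 3×45 + 15
45 = 3×15 + 0
gcd = 15 and 15 | 529455, so solutions exist. Divide through by 15: 8995x ≡ 35297 (mod 36718).
Now find 8995⁻¹ mod 36718:
36718 = 4×8995 + 738
8995 = 12×738 + 139
738 = 5×139 + 43
139 = 3×43 + 10
43 = 4×10 + 3
10 = 3×3 + 1
3 = 3×1 + 0
Back-substitute:
1 = 10 − 3·3
1 = −3·43 + 13·10
1 = 13·139 − 42·43
1 = −42·738 + 223·139
1 = 223·8995 − 2718·738
1 = −2718·36718 + 11095·8995
So 8995⁻¹ ≡ 11095 (mod 36718).
Then x ≡ 11095·35297 ≡ 22745 (mod 36718); the smallest non-negative solution is x = 22745.

22745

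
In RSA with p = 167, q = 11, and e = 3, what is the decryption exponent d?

φ(n) = (p−1)(q−1) = 166·10 = 1660.
Need d with 3·d ≡ 1 (mod 1660). Apply the extended Euclidean algorithm:
1660 = 553·3 + 1
3 = 3·1 + 0
Back-substitute:
1 = 1660 − 553·3
So 3·(-553) ≡ 1 (mod 1660), hence d ≡ -553 ≡ 1107 (mod 1660).

1107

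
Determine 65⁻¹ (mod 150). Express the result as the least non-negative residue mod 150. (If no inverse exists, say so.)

no inverse exists

Euclidean algorithm on 150, 65:
150 = 2×65 + 20
65 = 3×20 + 5
20 = 4×5 + 0
The gcd is 5, not 1, hence no inverse exists.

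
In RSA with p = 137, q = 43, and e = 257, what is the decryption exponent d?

689

φ(n) = (p−1)(q−1) = 136·42 = 5712.
Need d with 257·d ≡ 1 (mod 5712). Apply the extended Euclidean algorithm:
5712 = 22×257 + 58
257 = 4×58 + 25
58 = 2×25 + 8
25 = 3×8 + 1
8 = 8×1 + 0
Back-substitute:
1 = 25 − 3·8
1 = −3·58 + 7·25
1 = 7·257 − 31·58
1 = −31·5712 + 689·257
So 257·689 ≡ 1 (mod 5712), hence d = 689.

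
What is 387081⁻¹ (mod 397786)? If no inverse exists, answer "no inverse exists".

Apply the Euclidean algorithm to 397786 and 387081:
397786 = 1×387081 + 10705
387081 = 36×10705 + 1701
10705 = 6×1701 + 499
1701 = 3×499 + 204
499 = 2×204 + 91
204 = 2×91 + 22
91 = 4×22 + 3
22 = 7×3 + 1
3 = 3×1 + 0
The gcd is 1. Working backward:
1 = 22 − 7·3
1 = −7·91 + 29·22
1 = 29·204 − 65·91
1 = −65·499 + 159·204
1 = 159·1701 − 542·499
1 = −542·10705 + 3411·1701
1 = 3411·387081 − 123338·10705
1 = −123338·397786 + 126749·387081
So 387081·126749 ≡ 1 (mod 397786).

126749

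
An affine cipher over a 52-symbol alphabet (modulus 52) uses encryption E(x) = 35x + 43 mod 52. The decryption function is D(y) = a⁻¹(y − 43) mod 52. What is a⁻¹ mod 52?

Apply the Euclidean algorithm to 52 and 35:
52 = 1×35 + 17
35 = 2×17 + 1
17 = 17×1 + 0
gcd = 1, so the inverse exists. Back-substitute:
1 = 35 − 2·17
1 = −2·52 + 3·35
So 35·3 ≡ 1 (mod 52).

3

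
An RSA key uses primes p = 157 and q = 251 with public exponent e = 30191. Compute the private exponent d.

φ(n) = (p−1)(q−1) = 156·250 = 39000.
Need d with 30191·d ≡ 1 (mod 39000). Apply the extended Euclidean algorithm:
39000 = 1×30191 + 8809
30191 = 3×8809 + 3764
8809 = 2×3764 + 1281
3764 = 2×1281 + 1202
1281 = 1×1202 + 79
1202 = 15×79 + 17
79 = 4×17 + 11
17 = 1×11 + 6
11 = 1×6 + 5
6 = 1×5 + 1
5 = 5×1 + 0
Back-substitute:
1 = 6 − 5
1 = −11 + 2·6
1 = 2·17 − 3·11
1 = −3·79 + 14·17
1 = 14·1202 − 213·79
1 = −213·1281 + 227·1202
1 = 227·3764 − 667·1281
1 = −667·8809 + 1561·3764
1 = 1561·30191 − 5350·8809
1 = −5350·39000 + 6911·30191
So 30191·6911 ≡ 1 (mod 39000), hence d = 6911.

6911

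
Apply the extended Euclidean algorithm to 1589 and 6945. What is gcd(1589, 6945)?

1

Repeated division:
6945 = 4*1589 + 589
1589 = 2*589 + 411
589 = 1*411 + 178
411 = 2*178 + 55
178 = 3*55 + 13
55 = 4*13 + 3
13 = 4*3 + 1
3 = 3*1 + 0
gcd(1589, 6945) = 1.
Express as a combination:
1 = 13 − 4·3
1 = −4·55 + 17·13
1 = 17·178 − 55·55
1 = −55·411 + 127·178
1 = 127·589 − 182·411
1 = −182·1589 + 491·589
1 = 491·6945 − 2146·1589
So 1 = (491)·6945 + (-2146)·1589.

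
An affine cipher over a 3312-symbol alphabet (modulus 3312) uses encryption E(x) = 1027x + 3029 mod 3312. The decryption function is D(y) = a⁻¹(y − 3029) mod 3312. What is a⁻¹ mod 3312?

2251

Apply the Euclidean algorithm to 3312 and 1027:
3312 = 3*1027 + 231
1027 = 4*231 + 103
231 = 2*103 + 25
103 = 4*25 + 3
25 = 8*3 + 1
3 = 3*1 + 0
Since gcd(1027, 3312) = 1, back-substitute to write 1 as a combination:
1 = 25 − 8·3
1 = −8·103 + 33·25
1 = 33·231 − 74·103
1 = −74·1027 + 329·231
1 = 329·3312 − 1061·1027
So 1027·(-1061) ≡ 1 (mod 3312), and -1061 ≡ 2251 (mod 3312).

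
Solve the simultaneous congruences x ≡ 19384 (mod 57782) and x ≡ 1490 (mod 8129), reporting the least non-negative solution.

Write x = 19384 + 57782·k. Then 57782·k ≡ 1490 − 19384 ≡ 6493 (mod 8129).
Need 57782⁻¹ mod 8129. Extended Euclid on (8129, 879):
8129 = 9*879 + 218
879 = 4*218 + 7
218 = 31*7 + 1
7 = 7*1 + 0
Back-substitute:
1 = 218 − 31·7
1 = −31·879 + 125·218
1 = 125·8129 − 1156·879
57782⁻¹ ≡ 6973 (mod 8129), so k ≡ 6973·6493 ≡ 5288 (mod 8129).
x = 19384 + 57782·5288 = 305570600.

305570600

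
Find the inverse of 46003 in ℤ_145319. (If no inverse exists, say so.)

Apply the Euclidean algorithm to 145319 and 46003:
145319 = 3×46003 + 7310
46003 = 6×7310 + 2143
7310 = 3×2143 + 881
2143 = 2×881 + 381
881 = 2×381 + 119
381 = 3×119 + 24
119 = 4×24 + 23
24 = 1×23 + 1
23 = 23×1 + 0
The gcd is 1. Working backward:
1 = 24 − 23
1 = −119 + 5·24
1 = 5·381 − 16·119
1 = −16·881 + 37·381
1 = 37·2143 − 90·881
1 = −90·7310 + 307·2143
1 = 307·46003 − 1932·7310
1 = −1932·145319 + 6103·46003
So 46003·6103 ≡ 1 (mod 145319).

6103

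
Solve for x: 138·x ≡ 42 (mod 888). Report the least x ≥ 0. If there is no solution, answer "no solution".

First find gcd(138, 888):
888 = 6·138 + 60
138 = 2·60 + 18
60 = 3·18 + 6
18 = 3·6 + 0
gcd = 6 and 6 | 42, so solutions exist. Divide through by 6: 23x ≡ 7 (mod 148).
Now find 23⁻¹ mod 148:
148 = 6·23 + 10
23 = 2·10 + 3
10 = 3·3 + 1
3 = 3·1 + 0
Back-substitute:
1 = 10 − 3·3
1 = −3·23 + 7·10
1 = 7·148 − 45·23
So 23·(-45) ≡ 1 (mod 148), i.e. 23⁻¹ ≡ 103.
Then x ≡ 103·7 ≡ 129 (mod 148); the smallest non-negative solution is x = 129.

129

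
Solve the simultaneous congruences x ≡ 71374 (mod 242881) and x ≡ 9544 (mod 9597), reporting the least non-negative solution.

Write x = 71374 + 242881·k. Then 242881·k ≡ 9544 − 71374 ≡ 5349 (mod 9597).
Need 242881⁻¹ mod 9597. Extended Euclid on (9597, 2956):
9597 = 3×2956 + 729
2956 = 4×729 + 40
729 = 18×40 + 9
40 = 4×9 + 4
9 = 2×4 + 1
4 = 4×1 + 0
Back-substitute:
1 = 9 − 2·4
1 = −2·40 + 9·9
1 = 9·729 − 164·40
1 = −164·2956 + 665·729
1 = 665·9597 − 2159·2956
242881⁻¹ ≡ 7438 (mod 9597), so k ≡ 7438·5349 ≡ 6297 (mod 9597).
x = 71374 + 242881·6297 = 1529493031.

1529493031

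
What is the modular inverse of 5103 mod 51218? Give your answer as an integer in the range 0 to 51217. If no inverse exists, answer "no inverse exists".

1907

gcd(51218, 5103) by repeated division:
51218 = 10×5103 + 188
5103 = 27×188 + 27
188 = 6×27 + 26
27 = 1×26 + 1
26 = 26×1 + 0
gcd = 1, so the inverse exists. Back-substitute:
1 = 27 − 26
1 = −188 + 7·27
1 = 7·5103 − 190·188
1 = −190·51218 + 1907·5103
So 5103·1907 ≡ 1 (mod 51218).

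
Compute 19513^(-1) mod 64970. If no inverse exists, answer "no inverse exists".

20377

gcd(64970, 19513) by repeated division:
64970 = 3×19513 + 6431
19513 = 3×6431 + 220
6431 = 29×220 + 51
220 = 4×51 + 16
51 = 3×16 + 3
16 = 5×3 + 1
3 = 3×1 + 0
gcd = 1, so the inverse exists. Back-substitute:
1 = 16 − 5·3
1 = −5·51 + 16·16
1 = 16·220 − 69·51
1 = −69·6431 + 2017·220
1 = 2017·19513 − 6120·6431
1 = −6120·64970 + 20377·19513
So 19513·20377 ≡ 1 (mod 64970).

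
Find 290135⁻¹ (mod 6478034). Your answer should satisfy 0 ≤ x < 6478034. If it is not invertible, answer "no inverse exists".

gcd(6478034, 290135) by repeated division:
6478034 = 22×290135 + 95064
290135 = 3×95064 + 4943
95064 = 19×4943 + 1147
4943 = 4×1147 + 355
1147 = 3×355 + 82
355 = 4×82 + 27
82 = 3×27 + 1
27 = 27×1 + 0
The gcd is 1. Working backward:
1 = 82 − 3·27
1 = −3·355 + 13·82
1 = 13·1147 − 42·355
1 = −42·4943 + 181·1147
1 = 181·95064 − 3481·4943
1 = −3481·290135 + 10624·95064
1 = 10624·6478034 − 237209·290135
So 290135·(-237209) ≡ 1 (mod 6478034), and -237209 ≡ 6240825 (mod 6478034).

6240825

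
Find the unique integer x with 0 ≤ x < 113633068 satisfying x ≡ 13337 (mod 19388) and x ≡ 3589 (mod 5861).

23705473

Write x = 13337 + 19388·k. Then 19388·k ≡ 3589 − 13337 ≡ 1974 (mod 5861).
Need 19388⁻¹ mod 5861. Extended Euclid on (5861, 1805):
5861 = 3·1805 + 446
1805 = 4·446 + 21
446 = 21·21 + 5
21 = 4·5 + 1
5 = 5·1 + 0
Back-substitute:
1 = 21 − 4·5
1 = −4·446 + 85·21
1 = 85·1805 − 344·446
1 = −344·5861 + 1117·1805
19388⁻¹ ≡ 1117 (mod 5861), so k ≡ 1117·1974 ≡ 1222 (mod 5861).
x = 13337 + 19388·1222 = 23705473.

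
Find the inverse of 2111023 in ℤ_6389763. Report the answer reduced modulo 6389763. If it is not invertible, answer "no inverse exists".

gcd(6389763, 2111023) by repeated division:
6389763 = 3·2111023 + 56694
2111023 = 37·56694 + 13345
56694 = 4·13345 + 3314
13345 = 4·3314 + 89
3314 = 37·89 + 21
89 = 4·21 + 5
21 = 4·5 + 1
5 = 5·1 + 0
gcd = 1, so the inverse exists. Back-substitute:
1 = 21 − 4·5
1 = −4·89 + 17·21
1 = 17·3314 − 633·89
1 = −633·13345 + 2549·3314
1 = 2549·56694 − 10829·13345
1 = −10829·2111023 + 403222·56694
1 = 403222·6389763 − 1220495·2111023
So 2111023·(-1220495) ≡ 1 (mod 6389763), and -1220495 ≡ 5169268 (mod 6389763).

5169268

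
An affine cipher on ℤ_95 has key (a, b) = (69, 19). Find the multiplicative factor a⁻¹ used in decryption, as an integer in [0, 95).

gcd(95, 69) by repeated division:
95 = 1*69 + 26
69 = 2*26 + 17
26 = 1*17 + 9
17 = 1*9 + 8
9 = 1*8 + 1
8 = 8*1 + 0
The gcd is 1. Working backward:
1 = 9 − 8
1 = −17 + 2·9
1 = 2·26 − 3·17
1 = −3·69 + 8·26
1 = 8·95 − 11·69
Hence 69⁻¹ ≡ -11 ≡ 84 (mod 95).

84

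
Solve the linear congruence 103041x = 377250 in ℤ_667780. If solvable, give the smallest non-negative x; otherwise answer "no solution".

609010

First find gcd(103041, 667780):
667780 = 6·103041 + 49534
103041 = 2·49534 + 3973
49534 = 12·3973 + 1858
3973 = 2·1858 + 257
1858 = 7·257 + 59
257 = 4·59 + 21
59 = 2·21 + 17
21 = 1·17 + 4
17 = 4·4 + 1
4 = 4·1 + 0
gcd = 1, so a unique solution mod 667780 exists.
Back-substitute for the Bézout coefficients:
1 = 17 − 4·4
1 = −4·21 + 5·17
1 = 5·59 − 14·21
1 = −14·257 + 61·59
1 = 61·1858 − 441·257
1 = −441·3973 + 943·1858
1 = 943·49534 − 11757·3973
1 = −11757·103041 + 24457·49534
1 = 24457·667780 − 158499·103041
So 103041·(-158499) ≡ 1 (mod 667780), giving 103041⁻¹ ≡ 509281.
x ≡ 103041⁻¹·377250 ≡ 509281·377250 ≡ 609010 (mod 667780).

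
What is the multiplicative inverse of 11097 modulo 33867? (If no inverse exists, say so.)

Compute gcd(11097, 33867):
33867 = 3*11097 + 576
11097 = 19*576 + 153
576 = 3*153 + 117
153 = 1*117 + 36
117 = 3*36 + 9
36 = 4*9 + 0
gcd(11097, 33867) = 9 ≠ 1, so 11097 has no multiplicative inverse modulo 33867.

no inverse exists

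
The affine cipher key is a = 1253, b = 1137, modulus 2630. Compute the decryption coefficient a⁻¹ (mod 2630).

2227

Run Euclid on (2630, 1253):
2630 = 2*1253 + 124
1253 = 10*124 + 13
124 = 9*13 + 7
13 = 1*7 + 6
7 = 1*6 + 1
6 = 6*1 + 0
The gcd is 1. Working backward:
1 = 7 − 6
1 = −13 + 2·7
1 = 2·124 − 19·13
1 = −19·1253 + 192·124
1 = 192·2630 − 403·1253
So 1253·(-403) ≡ 1 (mod 2630), and -403 ≡ 2227 (mod 2630).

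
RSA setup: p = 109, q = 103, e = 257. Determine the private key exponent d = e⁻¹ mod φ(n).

φ(n) = (p−1)(q−1) = 108·102 = 11016.
Need d with 257·d ≡ 1 (mod 11016). Apply the extended Euclidean algorithm:
11016 = 42·257 + 222
257 = 1·222 + 35
222 = 6·35 + 12
35 = 2·12 + 11
12 = 1·11 + 1
11 = 11·1 + 0
Back-substitute:
1 = 12 − 11
1 = −35 + 3·12
1 = 3·222 − 19·35
1 = −19·257 + 22·222
1 = 22·11016 − 943·257
So 257·(-943) ≡ 1 (mod 11016), hence d ≡ -943 ≡ 10073 (mod 11016).

10073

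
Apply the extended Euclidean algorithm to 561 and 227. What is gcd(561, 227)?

Repeated division:
561 = 2*227 + 107
227 = 2*107 + 13
107 = 8*13 + 3
13 = 4*3 + 1
3 = 3*1 + 0
gcd(561, 227) = 1.
Back-substituting:
1 = 13 − 4·3
1 = −4·107 + 33·13
1 = 33·227 − 70·107
1 = −70·561 + 173·227
So 1 = (-70)·561 + (173)·227.

1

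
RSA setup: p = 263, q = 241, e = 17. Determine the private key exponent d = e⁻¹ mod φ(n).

22193

φ(n) = (p−1)(q−1) = 262·240 = 62880.
Need d with 17·d ≡ 1 (mod 62880). Apply the extended Euclidean algorithm:
62880 = 3698·17 + 14
17 = 1·14 + 3
14 = 4·3 + 2
3 = 1·2 + 1
2 = 2·1 + 0
Back-substitute:
1 = 3 − 2
1 = −14 + 5·3
1 = 5·17 − 6·14
1 = −6·62880 + 22193·17
So 17·22193 ≡ 1 (mod 62880), hence d = 22193.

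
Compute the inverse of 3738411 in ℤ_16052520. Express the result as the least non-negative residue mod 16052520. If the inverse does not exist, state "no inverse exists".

no inverse exists

Euclidean algorithm on 16052520, 3738411:
16052520 = 4·3738411 + 1098876
3738411 = 3·1098876 + 441783
1098876 = 2·441783 + 215310
441783 = 2·215310 + 11163
215310 = 19·11163 + 3213
11163 = 3·3213 + 1524
3213 = 2·1524 + 165
1524 = 9·165 + 39
165 = 4·39 + 9
39 = 4·9 + 3
9 = 3·3 + 0
gcd(3738411, 16052520) = 3 ≠ 1, so 3738411 has no multiplicative inverse modulo 16052520.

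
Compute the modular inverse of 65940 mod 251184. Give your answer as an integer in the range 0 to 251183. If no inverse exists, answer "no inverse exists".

Compute gcd(65940, 251184):
251184 = 3×65940 + 53364
65940 = 1×53364 + 12576
53364 = 4×12576 + 3060
12576 = 4×3060 + 336
3060 = 9×336 + 36
336 = 9×36 + 12
36 = 3×12 + 0
The gcd is 12, not 1, hence no inverse exists.

no inverse exists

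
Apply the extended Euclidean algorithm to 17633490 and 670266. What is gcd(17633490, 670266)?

6

Euclidean algorithm:
17633490 = 26*670266 + 206574
670266 = 3*206574 + 50544
206574 = 4*50544 + 4398
50544 = 11*4398 + 2166
4398 = 2*2166 + 66
2166 = 32*66 + 54
66 = 1*54 + 12
54 = 4*12 + 6
12 = 2*6 + 0
gcd(17633490, 670266) = 6.
Working backward:
6 = 54 − 4·12
6 = −4·66 + 5·54
6 = 5·2166 − 164·66
6 = −164·4398 + 333·2166
6 = 333·50544 − 3827·4398
6 = −3827·206574 + 15641·50544
6 = 15641·670266 − 50750·206574
6 = −50750·17633490 + 1335141·670266
So 6 = (-50750)·17633490 + (1335141)·670266.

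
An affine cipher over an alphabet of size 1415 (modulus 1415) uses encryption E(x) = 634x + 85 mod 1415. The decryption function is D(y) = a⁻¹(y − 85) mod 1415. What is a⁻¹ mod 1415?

gcd(1415, 634) by repeated division:
1415 = 2·634 + 147
634 = 4·147 + 46
147 = 3·46 + 9
46 = 5·9 + 1
9 = 9·1 + 0
The gcd is 1. Working backward:
1 = 46 − 5·9
1 = −5·147 + 16·46
1 = 16·634 − 69·147
1 = −69·1415 + 154·634
So 634·154 ≡ 1 (mod 1415).

154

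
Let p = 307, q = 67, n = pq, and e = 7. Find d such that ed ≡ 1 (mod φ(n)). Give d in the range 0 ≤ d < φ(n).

17311

φ(n) = (p−1)(q−1) = 306·66 = 20196.
Need d with 7·d ≡ 1 (mod 20196). Apply the extended Euclidean algorithm:
20196 = 2885*7 + 1
7 = 7*1 + 0
Back-substitute:
1 = 20196 − 2885·7
So 7·(-2885) ≡ 1 (mod 20196), hence d ≡ -2885 ≡ 17311 (mod 20196).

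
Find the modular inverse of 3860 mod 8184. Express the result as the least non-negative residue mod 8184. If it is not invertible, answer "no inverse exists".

Euclidean algorithm on 8184, 3860:
8184 = 2*3860 + 464
3860 = 8*464 + 148
464 = 3*148 + 20
148 = 7*20 + 8
20 = 2*8 + 4
8 = 2*4 + 0
gcd(3860, 8184) = 4 ≠ 1, so 3860 has no multiplicative inverse modulo 8184.

no inverse exists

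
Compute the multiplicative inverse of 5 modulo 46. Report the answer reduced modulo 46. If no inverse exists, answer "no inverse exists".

37

Run Euclid on (46, 5):
46 = 9×5 + 1
5 = 5×1 + 0
The gcd is 1. Working backward:
1 = 46 − 9·5
So 5·(-9) ≡ 1 (mod 46), and -9 ≡ 37 (mod 46).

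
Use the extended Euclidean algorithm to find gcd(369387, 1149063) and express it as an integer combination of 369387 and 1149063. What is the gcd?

Apply Euclid's algorithm to 1149063 and 369387:
1149063 = 3*369387 + 40902
369387 = 9*40902 + 1269
40902 = 32*1269 + 294
1269 = 4*294 + 93
294 = 3*93 + 15
93 = 6*15 + 3
15 = 5*3 + 0
gcd(369387, 1149063) = 3.
Express as a combination:
3 = 93 − 6·15
3 = −6·294 + 19·93
3 = 19·1269 − 82·294
3 = −82·40902 + 2643·1269
3 = 2643·369387 − 23869·40902
3 = −23869·1149063 + 74250·369387
So 3 = (-23869)·1149063 + (74250)·369387.

3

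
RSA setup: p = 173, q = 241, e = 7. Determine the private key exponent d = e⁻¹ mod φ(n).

35383

φ(n) = (p−1)(q−1) = 172·240 = 41280.
Need d with 7·d ≡ 1 (mod 41280). Apply the extended Euclidean algorithm:
41280 = 5897×7 + 1
7 = 7×1 + 0
Back-substitute:
1 = 41280 − 5897·7
So 7·(-5897) ≡ 1 (mod 41280), hence d ≡ -5897 ≡ 35383 (mod 41280).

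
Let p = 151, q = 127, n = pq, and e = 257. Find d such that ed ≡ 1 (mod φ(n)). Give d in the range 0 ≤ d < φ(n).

φ(n) = (p−1)(q−1) = 150·126 = 18900.
Need d with 257·d ≡ 1 (mod 18900). Apply the extended Euclidean algorithm:
18900 = 73×257 + 139
257 = 1×139 + 118
139 = 1×118 + 21
118 = 5×21 + 13
21 = 1×13 + 8
13 = 1×8 + 5
8 = 1×5 + 3
5 = 1×3 + 2
3 = 1×2 + 1
2 = 2×1 + 0
Back-substitute:
1 = 3 − 2
1 = −5 + 2·3
1 = 2·8 − 3·5
1 = −3·13 + 5·8
1 = 5·21 − 8·13
1 = −8·118 + 45·21
1 = 45·139 − 53·118
1 = −53·257 + 98·139
1 = 98·18900 − 7207·257
So 257·(-7207) ≡ 1 (mod 18900), hence d ≡ -7207 ≡ 11693 (mod 18900).

11693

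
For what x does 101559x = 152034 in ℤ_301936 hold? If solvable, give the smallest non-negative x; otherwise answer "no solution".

230942

First find gcd(101559, 301936):
301936 = 2*101559 + 98818
101559 = 1*98818 + 2741
98818 = 36*2741 + 142
2741 = 19*142 + 43
142 = 3*43 + 13
43 = 3*13 + 4
13 = 3*4 + 1
4 = 4*1 + 0
gcd = 1, so a unique solution mod 301936 exists.
Back-substitute for the Bézout coefficients:
1 = 13 − 3·4
1 = −3·43 + 10·13
1 = 10·142 − 33·43
1 = −33·2741 + 637·142
1 = 637·98818 − 22965·2741
1 = −22965·101559 + 23602·98818
1 = 23602·301936 − 70169·101559
So 101559·(-70169) ≡ 1 (mod 301936), giving 101559⁻¹ ≡ 231767.
x ≡ 101559⁻¹·152034 ≡ 231767·152034 ≡ 230942 (mod 301936).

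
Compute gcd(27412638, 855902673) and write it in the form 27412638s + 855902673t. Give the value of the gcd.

3

Euclidean algorithm:
855902673 = 31*27412638 + 6110895
27412638 = 4*6110895 + 2969058
6110895 = 2*2969058 + 172779
2969058 = 17*172779 + 31815
172779 = 5*31815 + 13704
31815 = 2*13704 + 4407
13704 = 3*4407 + 483
4407 = 9*483 + 60
483 = 8*60 + 3
60 = 20*3 + 0
gcd(27412638, 855902673) = 3.
Back-substituting:
3 = 483 − 8·60
3 = −8·4407 + 73·483
3 = 73·13704 − 227·4407
3 = −227·31815 + 527·13704
3 = 527·172779 − 2862·31815
3 = −2862·2969058 + 49181·172779
3 = 49181·6110895 − 101224·2969058
3 = −101224·27412638 + 454077·6110895
3 = 454077·855902673 − 14177611·27412638
So 3 = (454077)·855902673 + (-14177611)·27412638.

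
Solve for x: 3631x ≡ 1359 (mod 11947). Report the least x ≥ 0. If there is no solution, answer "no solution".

6219

First find gcd(3631, 11947):
11947 = 3*3631 + 1054
3631 = 3*1054 + 469
1054 = 2*469 + 116
469 = 4*116 + 5
116 = 23*5 + 1
5 = 5*1 + 0
gcd = 1, so a unique solution mod 11947 exists.
Back-substitute for the Bézout coefficients:
1 = 116 − 23·5
1 = −23·469 + 93·116
1 = 93·1054 − 209·469
1 = −209·3631 + 720·1054
1 = 720·11947 − 2369·3631
So 3631·(-2369) ≡ 1 (mod 11947), giving 3631⁻¹ ≡ 9578.
x ≡ 3631⁻¹·1359 ≡ 9578·1359 ≡ 6219 (mod 11947).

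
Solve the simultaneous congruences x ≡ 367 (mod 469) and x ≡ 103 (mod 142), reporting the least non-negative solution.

23817

Write x = 367 + 469·k. Then 469·k ≡ 103 − 367 ≡ 20 (mod 142).
Need 469⁻¹ mod 142. Extended Euclid on (142, 43):
142 = 3·43 + 13
43 = 3·13 + 4
13 = 3·4 + 1
4 = 4·1 + 0
Back-substitute:
1 = 13 − 3·4
1 = −3·43 + 10·13
1 = 10·142 − 33·43
469⁻¹ ≡ 109 (mod 142), so k ≡ 109·20 ≡ 50 (mod 142).
x = 367 + 469·50 = 23817.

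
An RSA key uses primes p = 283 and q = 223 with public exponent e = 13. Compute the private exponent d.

48157

φ(n) = (p−1)(q−1) = 282·222 = 62604.
Need d with 13·d ≡ 1 (mod 62604). Apply the extended Euclidean algorithm:
62604 = 4815*13 + 9
13 = 1*9 + 4
9 = 2*4 + 1
4 = 4*1 + 0
Back-substitute:
1 = 9 − 2·4
1 = −2·13 + 3·9
1 = 3·62604 − 14447·13
So 13·(-14447) ≡ 1 (mod 62604), hence d ≡ -14447 ≡ 48157 (mod 62604).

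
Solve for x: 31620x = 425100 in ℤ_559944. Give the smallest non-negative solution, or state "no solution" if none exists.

First find gcd(31620, 559944):
559944 = 17*31620 + 22404
31620 = 1*22404 + 9216
22404 = 2*9216 + 3972
9216 = 2*3972 + 1272
3972 = 3*1272 + 156
1272 = 8*156 + 24
156 = 6*24 + 12
24 = 2*12 + 0
gcd = 12 and 12 | 425100, so solutions exist. Divide through by 12: 2635x ≡ 35425 (mod 46662).
Now find 2635⁻¹ mod 46662:
46662 = 17×2635 + 1867
2635 = 1×1867 + 768
1867 = 2×768 + 331
768 = 2×331 + 106
331 = 3×106 + 13
106 = 8×13 + 2
13 = 6×2 + 1
2 = 2×1 + 0
Back-substitute:
1 = 13 − 6·2
1 = −6·106 + 49·13
1 = 49·331 − 153·106
1 = −153·768 + 355·331
1 = 355·1867 − 863·768
1 = −863·2635 + 1218·1867
1 = 1218·46662 − 21569·2635
So 2635·(-21569) ≡ 1 (mod 46662), i.e. 2635⁻¹ ≡ 25093.
Then x ≡ 25093·35425 ≡ 8425 (mod 46662); the smallest non-negative solution is x = 8425.

8425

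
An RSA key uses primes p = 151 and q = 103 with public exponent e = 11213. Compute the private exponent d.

φ(n) = (p−1)(q−1) = 150·102 = 15300.
Need d with 11213·d ≡ 1 (mod 15300). Apply the extended Euclidean algorithm:
15300 = 1×11213 + 4087
11213 = 2×4087 + 3039
4087 = 1×3039 + 1048
3039 = 2×1048 + 943
1048 = 1×943 + 105
943 = 8×105 + 103
105 = 1×103 + 2
103 = 51×2 + 1
2 = 2×1 + 0
Back-substitute:
1 = 103 − 51·2
1 = −51·105 + 52·103
1 = 52·943 − 467·105
1 = −467·1048 + 519·943
1 = 519·3039 − 1505·1048
1 = −1505·4087 + 2024·3039
1 = 2024·11213 − 5553·4087
1 = −5553·15300 + 7577·11213
So 11213·7577 ≡ 1 (mod 15300), hence d = 7577.

7577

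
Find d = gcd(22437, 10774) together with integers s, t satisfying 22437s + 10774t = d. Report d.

Apply Euclid's algorithm to 22437 and 10774:
22437 = 2·10774 + 889
10774 = 12·889 + 106
889 = 8·106 + 41
106 = 2·41 + 24
41 = 1·24 + 17
24 = 1·17 + 7
17 = 2·7 + 3
7 = 2·3 + 1
3 = 3·1 + 0
gcd(22437, 10774) = 1.
Back-substituting:
1 = 7 − 2·3
1 = −2·17 + 5·7
1 = 5·24 − 7·17
1 = −7·41 + 12·24
1 = 12·106 − 31·41
1 = −31·889 + 260·106
1 = 260·10774 − 3151·889
1 = −3151·22437 + 6562·10774
So 1 = (-3151)·22437 + (6562)·10774.

1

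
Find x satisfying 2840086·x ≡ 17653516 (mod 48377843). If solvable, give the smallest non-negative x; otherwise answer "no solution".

42243486

First find gcd(2840086, 48377843):
48377843 = 17×2840086 + 96381
2840086 = 29×96381 + 45037
96381 = 2×45037 + 6307
45037 = 7×6307 + 888
6307 = 7×888 + 91
888 = 9×91 + 69
91 = 1×69 + 22
69 = 3×22 + 3
22 = 7×3 + 1
3 = 3×1 + 0
gcd = 1, so a unique solution mod 48377843 exists.
Back-substitute for the Bézout coefficients:
1 = 22 − 7·3
1 = −7·69 + 22·22
1 = 22·91 − 29·69
1 = −29·888 + 283·91
1 = 283·6307 − 2010·888
1 = −2010·45037 + 14353·6307
1 = 14353·96381 − 30716·45037
1 = −30716·2840086 + 905117·96381
1 = 905117·48377843 − 15417705·2840086
So 2840086·(-15417705) ≡ 1 (mod 48377843), giving 2840086⁻¹ ≡ 32960138.
x ≡ 2840086⁻¹·17653516 ≡ 32960138·17653516 ≡ 42243486 (mod 48377843).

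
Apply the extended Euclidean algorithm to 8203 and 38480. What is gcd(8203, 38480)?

13

Euclidean algorithm:
38480 = 4×8203 + 5668
8203 = 1×5668 + 2535
5668 = 2×2535 + 598
2535 = 4×598 + 143
598 = 4×143 + 26
143 = 5×26 + 13
26 = 2×13 + 0
gcd(8203, 38480) = 13.
Back-substituting:
13 = 143 − 5·26
13 = −5·598 + 21·143
13 = 21·2535 − 89·598
13 = −89·5668 + 199·2535
13 = 199·8203 − 288·5668
13 = −288·38480 + 1351·8203
So 13 = (-288)·38480 + (1351)·8203.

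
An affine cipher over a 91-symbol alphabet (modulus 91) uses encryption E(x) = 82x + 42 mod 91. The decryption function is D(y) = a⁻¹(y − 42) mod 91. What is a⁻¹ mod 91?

10

gcd(91, 82) by repeated division:
91 = 1·82 + 9
82 = 9·9 + 1
9 = 9·1 + 0
The gcd is 1. Working backward:
1 = 82 − 9·9
1 = −9·91 + 10·82
So 82·10 ≡ 1 (mod 91).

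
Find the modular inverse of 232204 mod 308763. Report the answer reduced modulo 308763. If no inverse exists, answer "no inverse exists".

no inverse exists

Euclidean algorithm on 308763, 232204:
308763 = 1×232204 + 76559
232204 = 3×76559 + 2527
76559 = 30×2527 + 749
2527 = 3×749 + 280
749 = 2×280 + 189
280 = 1×189 + 91
189 = 2×91 + 7
91 = 13×7 + 0
gcd(232204, 308763) = 7 ≠ 1, so 232204 has no multiplicative inverse modulo 308763.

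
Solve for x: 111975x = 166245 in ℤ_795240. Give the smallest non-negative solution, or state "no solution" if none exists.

8467

First find gcd(111975, 795240):
795240 = 7*111975 + 11415
111975 = 9*11415 + 9240
11415 = 1*9240 + 2175
9240 = 4*2175 + 540
2175 = 4*540 + 15
540 = 36*15 + 0
gcd = 15 and 15 | 166245, so solutions exist. Divide through by 15: 7465x ≡ 11083 (mod 53016).
Now find 7465⁻¹ mod 53016:
53016 = 7·7465 + 761
7465 = 9·761 + 616
761 = 1·616 + 145
616 = 4·145 + 36
145 = 4·36 + 1
36 = 36·1 + 0
Back-substitute:
1 = 145 − 4·36
1 = −4·616 + 17·145
1 = 17·761 − 21·616
1 = −21·7465 + 206·761
1 = 206·53016 − 1463·7465
So 7465·(-1463) ≡ 1 (mod 53016), i.e. 7465⁻¹ ≡ 51553.
Then x ≡ 51553·11083 ≡ 8467 (mod 53016); the smallest non-negative solution is x = 8467.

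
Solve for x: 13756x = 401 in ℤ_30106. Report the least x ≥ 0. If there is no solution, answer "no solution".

gcd(13756, 30106):
30106 = 2·13756 + 2594
13756 = 5·2594 + 786
2594 = 3·786 + 236
786 = 3·236 + 78
236 = 3·78 + 2
78 = 39·2 + 0
gcd = 2, but 2 ∤ 401, so the congruence has no solution.

no solution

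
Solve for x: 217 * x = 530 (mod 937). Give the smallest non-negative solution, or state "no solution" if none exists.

First find gcd(217, 937):
937 = 4×217 + 69
217 = 3×69 + 10
69 = 6×10 + 9
10 = 1×9 + 1
9 = 9×1 + 0
gcd = 1, so a unique solution mod 937 exists.
Back-substitute for the Bézout coefficients:
1 = 10 − 9
1 = −69 + 7·10
1 = 7·217 − 22·69
1 = −22·937 + 95·217
So 217·(95) ≡ 1 (mod 937), giving 217⁻¹ ≡ 95.
x ≡ 217⁻¹·530 ≡ 95·530 ≡ 689 (mod 937).

689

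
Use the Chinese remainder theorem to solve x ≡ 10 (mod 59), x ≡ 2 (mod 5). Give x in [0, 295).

Write x = 10 + 59·k. Then 59·k ≡ 2 − 10 ≡ 2 (mod 5).
Need 59⁻¹ mod 5. Extended Euclid on (5, 4):
5 = 1*4 + 1
4 = 4*1 + 0
Back-substitute:
1 = 5 − 4
59⁻¹ ≡ 4 (mod 5), so k ≡ 4·2 ≡ 3 (mod 5).
x = 10 + 59·3 = 187.

187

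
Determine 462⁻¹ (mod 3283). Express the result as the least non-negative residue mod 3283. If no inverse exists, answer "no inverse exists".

no inverse exists

Euclidean algorithm on 3283, 462:
3283 = 7*462 + 49
462 = 9*49 + 21
49 = 2*21 + 7
21 = 3*7 + 0
The gcd is 7, not 1, hence no inverse exists.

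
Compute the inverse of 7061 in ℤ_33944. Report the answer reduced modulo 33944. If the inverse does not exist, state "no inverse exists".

Run Euclid on (33944, 7061):
33944 = 4×7061 + 5700
7061 = 1×5700 + 1361
5700 = 4×1361 + 256
1361 = 5×256 + 81
256 = 3×81 + 13
81 = 6×13 + 3
13 = 4×3 + 1
3 = 3×1 + 0
gcd = 1, so the inverse exists. Back-substitute:
1 = 13 − 4·3
1 = −4·81 + 25·13
1 = 25·256 − 79·81
1 = −79·1361 + 420·256
1 = 420·5700 − 1759·1361
1 = −1759·7061 + 2179·5700
1 = 2179·33944 − 10475·7061
Thus 7061·(-10475) ≡ 1 (mod 33944); reducing, -10475 mod 33944 = 23469.

23469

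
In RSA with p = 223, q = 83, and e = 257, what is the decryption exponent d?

425

φ(n) = (p−1)(q−1) = 222·82 = 18204.
Need d with 257·d ≡ 1 (mod 18204). Apply the extended Euclidean algorithm:
18204 = 70*257 + 214
257 = 1*214 + 43
214 = 4*43 + 42
43 = 1*42 + 1
42 = 42*1 + 0
Back-substitute:
1 = 43 − 42
1 = −214 + 5·43
1 = 5·257 − 6·214
1 = −6·18204 + 425·257
So 257·425 ≡ 1 (mod 18204), hence d = 425.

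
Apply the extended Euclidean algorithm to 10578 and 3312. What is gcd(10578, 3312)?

6

Apply Euclid's algorithm to 10578 and 3312:
10578 = 3×3312 + 642
3312 = 5×642 + 102
642 = 6×102 + 30
102 = 3×30 + 12
30 = 2×12 + 6
12 = 2×6 + 0
gcd(10578, 3312) = 6.
Working backward:
6 = 30 − 2·12
6 = −2·102 + 7·30
6 = 7·642 − 44·102
6 = −44·3312 + 227·642
6 = 227·10578 − 725·3312
So 6 = (227)·10578 + (-725)·3312.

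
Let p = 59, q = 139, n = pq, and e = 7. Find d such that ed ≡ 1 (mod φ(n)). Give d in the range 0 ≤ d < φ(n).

φ(n) = (p−1)(q−1) = 58·138 = 8004.
Need d with 7·d ≡ 1 (mod 8004). Apply the extended Euclidean algorithm:
8004 = 1143*7 + 3
7 = 2*3 + 1
3 = 3*1 + 0
Back-substitute:
1 = 7 − 2·3
1 = −2·8004 + 2287·7
So 7·2287 ≡ 1 (mod 8004), hence d = 2287.

2287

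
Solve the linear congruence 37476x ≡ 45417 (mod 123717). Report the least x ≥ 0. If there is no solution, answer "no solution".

40405

First find gcd(37476, 123717):
123717 = 3×37476 + 11289
37476 = 3×11289 + 3609
11289 = 3×3609 + 462
3609 = 7×462 + 375
462 = 1×375 + 87
375 = 4×87 + 27
87 = 3×27 + 6
27 = 4×6 + 3
6 = 2×3 + 0
gcd = 3 and 3 | 45417, so solutions exist. Divide through by 3: 12492x ≡ 15139 (mod 41239).
Now find 12492⁻¹ mod 41239:
41239 = 3*12492 + 3763
12492 = 3*3763 + 1203
3763 = 3*1203 + 154
1203 = 7*154 + 125
154 = 1*125 + 29
125 = 4*29 + 9
29 = 3*9 + 2
9 = 4*2 + 1
2 = 2*1 + 0
Back-substitute:
1 = 9 − 4·2
1 = −4·29 + 13·9
1 = 13·125 − 56·29
1 = −56·154 + 69·125
1 = 69·1203 − 539·154
1 = −539·3763 + 1686·1203
1 = 1686·12492 − 5597·3763
1 = −5597·41239 + 18477·12492
So 12492⁻¹ ≡ 18477 (mod 41239).
Then x ≡ 18477·15139 ≡ 40405 (mod 41239); the smallest non-negative solution is x = 40405.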